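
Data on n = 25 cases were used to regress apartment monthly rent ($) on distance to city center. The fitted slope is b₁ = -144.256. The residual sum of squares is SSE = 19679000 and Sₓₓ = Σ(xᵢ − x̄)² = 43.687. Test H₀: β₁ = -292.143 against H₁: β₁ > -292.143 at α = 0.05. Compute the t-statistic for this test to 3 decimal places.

MSE = SSE/(n − 2) = 19679000/23 = 855609.
SE(b₁) = √(MSE/Sₓₓ) = √(855609/43.687) = 139.946.
t = (-144.256 − (-292.143)) / 139.946 = 1.057.
df = n − 2 = 23.
One-sided p ≈ 0.1508, which is ≥ 0.05, so fail to reject H₀.
The data do not give significant evidence that the true slope on distance to city center exceeds -292.143 $ per unit.

t = 1.057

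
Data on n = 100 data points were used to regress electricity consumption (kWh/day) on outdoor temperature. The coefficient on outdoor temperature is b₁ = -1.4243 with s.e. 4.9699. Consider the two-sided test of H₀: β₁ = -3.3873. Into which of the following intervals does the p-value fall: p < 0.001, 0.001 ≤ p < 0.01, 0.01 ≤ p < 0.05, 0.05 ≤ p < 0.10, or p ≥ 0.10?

p ≥ 0.10

t = (-1.4243 − (-3.3873)) / 4.9699 = 0.395.
df = n − 2 = 100 − 2 = 98.
Two-sided p = 2·P(T_{98} > |t|) ≈ 0.6937.
So p ≥ 0.10.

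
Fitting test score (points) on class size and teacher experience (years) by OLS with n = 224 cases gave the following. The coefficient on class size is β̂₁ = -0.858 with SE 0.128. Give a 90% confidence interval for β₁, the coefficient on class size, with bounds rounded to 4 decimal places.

df = n − k − 1 = 224 − 2 − 1 = 221.
t* = t_{0.05, 221} = 1.651778.
Margin = t* × SE = 1.651778 × 0.128 = 0.211428.
CI: -0.858 ± 0.211428 → (-1.0694, -0.6466).
With 90% confidence, each one-unit increase in class size is associated with a change of between -1.0694 and -0.6466 points in test score, holding the other predictors fixed.

(-1.0694, -0.6466)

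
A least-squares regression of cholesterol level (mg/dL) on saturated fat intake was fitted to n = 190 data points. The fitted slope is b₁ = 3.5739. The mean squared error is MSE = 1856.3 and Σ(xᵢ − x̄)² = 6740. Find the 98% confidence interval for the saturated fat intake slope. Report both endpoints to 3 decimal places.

(2.343, 4.805)

SE(b₁) = √(MSE/Sₓₓ) = √(1856.3/6740) = 0.5248.
df = n − 2 = 188.
t* = t_{0.01, 188} = 2.346346.
Margin = t* × SE = 2.346346 × 0.5248 = 1.23136.
CI: 3.5739 ± 1.23136 → (2.343, 4.805).
With 98% confidence, each one-unit increase in saturated fat intake is associated with a change of between 2.343 and 4.805 mg/dL in cholesterol level.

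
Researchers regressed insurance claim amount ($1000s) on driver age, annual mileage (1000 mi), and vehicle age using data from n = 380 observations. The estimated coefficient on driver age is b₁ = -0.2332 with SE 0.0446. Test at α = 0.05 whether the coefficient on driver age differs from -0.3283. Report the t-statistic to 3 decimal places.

t = 2.132

H₀: β₁ = -0.3283 vs H₁: β₁ ≠ -0.3283.
t = (b₁ − β₁⁰)/SE = (-0.2332 − (-0.3283)) / 0.0446 = 2.132.
df = n − k − 1 = 380 − 3 − 1 = 376.
Two-sided p ≈ 0.0336, which is < 0.05, so reject H₀.
There is evidence that the true slope on driver age differs from -0.3283 $1000s per unit, holding the other predictors fixed.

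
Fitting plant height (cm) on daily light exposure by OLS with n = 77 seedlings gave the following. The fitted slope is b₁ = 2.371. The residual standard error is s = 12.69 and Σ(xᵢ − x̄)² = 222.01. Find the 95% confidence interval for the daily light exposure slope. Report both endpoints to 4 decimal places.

SE(b₁) = s/√Sₓₓ = 12.69/√222.01 = 0.851678.
df = n − 2 = 75.
t* = t_{0.025, 75} = 1.992102.
Margin = t* × SE = 1.992102 × 0.851678 = 1.696629.
CI: 2.371 ± 1.696629 → (0.6744, 4.0676).
With 95% confidence, each one-unit increase in daily light exposure is associated with a change of between 0.6744 and 4.0676 cm in plant height.

(0.6744, 4.0676)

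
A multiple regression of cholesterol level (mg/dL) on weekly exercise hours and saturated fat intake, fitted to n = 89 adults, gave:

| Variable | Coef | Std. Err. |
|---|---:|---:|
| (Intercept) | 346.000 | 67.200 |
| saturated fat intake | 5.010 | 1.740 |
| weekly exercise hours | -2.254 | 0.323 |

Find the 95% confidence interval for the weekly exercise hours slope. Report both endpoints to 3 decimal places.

Read off: b = -2.254, SE = 0.323 for weekly exercise hours.
df = n − k − 1 = 89 − 2 − 1 = 86.
t* = t_{0.025, 86} = 1.987934.
Margin = t* × SE = 1.987934 × 0.323 = 0.64210.
CI: -2.254 ± 0.64210 → (-2.896, -1.612).

(-2.896, -1.612)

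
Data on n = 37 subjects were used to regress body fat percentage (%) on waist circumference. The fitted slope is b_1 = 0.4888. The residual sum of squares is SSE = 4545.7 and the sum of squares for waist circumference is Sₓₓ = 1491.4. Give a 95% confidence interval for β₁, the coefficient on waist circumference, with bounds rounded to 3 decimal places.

MSE = SSE/(n − 2) = 4545.7/35 = 129.877.
SE(b_1) = √(MSE/Sₓₓ) = √(129.877/1491.4) = 0.2951.
df = n − 2 = 35.
t* = t_{0.025, 35} = 2.030108.
Margin = t* × SE = 2.030108 × 0.2951 = 0.59908.
CI: 0.4888 ± 0.59908 → (-0.110, 1.088).
With 95% confidence, each one-unit increase in waist circumference is associated with a change of between -0.110 and 1.088 % in body fat percentage.

(-0.110, 1.088)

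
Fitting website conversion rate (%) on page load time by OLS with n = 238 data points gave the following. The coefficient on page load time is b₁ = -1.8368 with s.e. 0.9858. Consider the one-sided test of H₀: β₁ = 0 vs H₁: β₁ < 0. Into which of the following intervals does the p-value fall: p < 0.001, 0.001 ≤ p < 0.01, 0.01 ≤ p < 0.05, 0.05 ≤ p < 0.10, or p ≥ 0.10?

t = -1.8368 / 0.9858 = -1.863.
df = n − 2 = 238 − 2 = 236.
One-sided p = P(T_{236} < t) ≈ 0.0318.
So 0.01 ≤ p < 0.05.

0.01 ≤ p < 0.05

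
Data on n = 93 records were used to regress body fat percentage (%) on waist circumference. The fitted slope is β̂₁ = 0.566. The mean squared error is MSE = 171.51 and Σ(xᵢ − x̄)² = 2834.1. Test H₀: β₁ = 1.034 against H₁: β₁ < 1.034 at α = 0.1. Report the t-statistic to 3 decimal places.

t = -1.902

SE(β̂₁) = √(MSE/Sₓₓ) = √(171.51/2834.1) = 0.246001.
t = (0.566 − 1.034) / 0.246001 = -1.902.
df = n − 2 = 91.
One-sided p ≈ 0.0301, which is < 0.1, so reject H₀.
There is evidence that the true slope on waist circumference is below 1.034 % per unit.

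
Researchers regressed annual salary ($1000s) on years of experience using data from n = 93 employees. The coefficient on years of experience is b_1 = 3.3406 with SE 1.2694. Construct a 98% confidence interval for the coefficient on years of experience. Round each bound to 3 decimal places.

df = n − 2 = 93 − 2 = 91.
t* = t_{0.01, 91} = 2.368026.
Margin = t* × SE = 2.368026 × 1.2694 = 3.00597.
CI: 3.3406 ± 3.00597 → (0.335, 6.347).
With 98% confidence, each one-unit increase in years of experience is associated with a change of between 0.335 and 6.347 $1000s in annual salary.

(0.335, 6.347)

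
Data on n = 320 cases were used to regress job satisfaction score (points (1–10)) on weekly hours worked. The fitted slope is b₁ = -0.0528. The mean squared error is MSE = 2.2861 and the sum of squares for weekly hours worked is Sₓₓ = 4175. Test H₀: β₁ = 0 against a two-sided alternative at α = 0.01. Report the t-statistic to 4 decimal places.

t = -2.2564

SE(b₁) = √(MSE/Sₓₓ) = √(2.2861/4175) = 0.0234002.
t = -0.0528 / 0.0234002 = -2.2564.
df = n − 2 = 318.
Two-sided p ≈ 0.0247, which is ≥ 0.01, so fail to reject H₀.
The data do not give significant evidence of an association between weekly hours worked and job satisfaction score.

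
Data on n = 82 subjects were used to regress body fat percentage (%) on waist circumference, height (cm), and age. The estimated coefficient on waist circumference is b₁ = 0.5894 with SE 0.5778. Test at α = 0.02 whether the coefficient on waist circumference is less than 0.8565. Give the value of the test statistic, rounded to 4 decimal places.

t = -0.4623

H₀: β₁ = 0.8565 vs H₁: β₁ < 0.8565.
t = (b₁ − β₁⁰)/SE = (0.5894 − 0.8565) / 0.5778 = -0.4623.
df = n − k − 1 = 82 − 3 − 1 = 78.
One-sided p ≈ 0.3226, which is ≥ 0.02, so fail to reject H₀.
The data do not give significant evidence that the true slope on waist circumference is below 0.8565 % per unit, holding the other predictors fixed.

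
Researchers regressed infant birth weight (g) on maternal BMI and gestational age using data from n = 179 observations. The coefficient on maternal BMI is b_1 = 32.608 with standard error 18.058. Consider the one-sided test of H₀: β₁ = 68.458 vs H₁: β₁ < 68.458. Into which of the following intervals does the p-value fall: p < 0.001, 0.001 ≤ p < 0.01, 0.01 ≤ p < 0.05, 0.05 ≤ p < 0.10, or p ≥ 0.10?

0.01 ≤ p < 0.05

t = (32.608 − 68.458) / 18.058 = -1.985.
df = n − k − 1 = 179 − 2 − 1 = 176.
One-sided p = P(T_{176} < t) ≈ 0.0243.
So 0.01 ≤ p < 0.05.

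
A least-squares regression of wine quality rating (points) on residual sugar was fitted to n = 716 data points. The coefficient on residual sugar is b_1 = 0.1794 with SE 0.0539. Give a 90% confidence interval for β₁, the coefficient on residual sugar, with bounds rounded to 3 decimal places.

df = n − 2 = 716 − 2 = 714.
t* = t_{0.05, 714} = 1.646991.
Margin = t* × SE = 1.646991 × 0.0539 = 0.08877.
CI: 0.1794 ± 0.08877 → (0.091, 0.268).
With 90% confidence, each one-unit increase in residual sugar is associated with a change of between 0.091 and 0.268 points in wine quality rating.

(0.091, 0.268)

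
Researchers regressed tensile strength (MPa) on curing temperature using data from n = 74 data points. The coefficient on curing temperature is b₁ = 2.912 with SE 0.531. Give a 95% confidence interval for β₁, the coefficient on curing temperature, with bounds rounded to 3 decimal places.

(1.853, 3.971)

df = n − 2 = 74 − 2 = 72.
t* = t_{0.025, 72} = 1.993464.
Margin = t* × SE = 1.993464 × 0.531 = 1.05853.
CI: 2.912 ± 1.05853 → (1.853, 3.971).
With 95% confidence, each one-unit increase in curing temperature is associated with a change of between 1.853 and 3.971 MPa in tensile strength.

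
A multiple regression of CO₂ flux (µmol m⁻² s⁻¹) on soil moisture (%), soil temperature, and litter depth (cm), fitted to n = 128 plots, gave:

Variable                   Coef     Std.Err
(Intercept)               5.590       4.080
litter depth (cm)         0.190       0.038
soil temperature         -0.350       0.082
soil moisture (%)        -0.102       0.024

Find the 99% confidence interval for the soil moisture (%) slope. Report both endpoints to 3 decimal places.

Read off: b = -0.102, SE = 0.024 for soil moisture (%).
df = n − k − 1 = 128 − 3 − 1 = 124.
t* = t_{0.005, 124} = 2.61606.
Margin = t* × SE = 2.61606 × 0.024 = 0.06279.
CI: -0.102 ± 0.06279 → (-0.165, -0.039).

(-0.165, -0.039)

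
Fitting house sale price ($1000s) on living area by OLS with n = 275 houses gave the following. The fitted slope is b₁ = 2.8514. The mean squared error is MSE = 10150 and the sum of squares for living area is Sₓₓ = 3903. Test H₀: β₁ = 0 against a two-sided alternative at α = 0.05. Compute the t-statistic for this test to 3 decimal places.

SE(b₁) = √(MSE/Sₓₓ) = √(10150/3903) = 1.61263.
t = 2.8514 / 1.61263 = 1.768.
df = n − 2 = 273.
Two-sided p ≈ 0.0781, which is ≥ 0.05, so fail to reject H₀.
The data do not give significant evidence of an association between living area and house sale price.

t = 1.768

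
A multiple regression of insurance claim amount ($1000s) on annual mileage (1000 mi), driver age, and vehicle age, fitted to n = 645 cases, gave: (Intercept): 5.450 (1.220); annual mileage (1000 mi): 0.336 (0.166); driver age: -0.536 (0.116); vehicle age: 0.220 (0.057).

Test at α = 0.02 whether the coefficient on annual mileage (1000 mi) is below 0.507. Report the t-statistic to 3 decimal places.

t = -1.030

Read off: b = 0.336, SE = 0.166 for annual mileage (1000 mi).
H₀: β₁ = 0.507 vs H₁: β₁ < 0.507.
t = (0.336 − 0.507) / 0.166 = -1.030.
df = n − k − 1 = 645 − 3 − 1 = 641.
One-sided p ≈ 0.1517, which is ≥ 0.02, so fail to reject H₀.
The data do not give significant evidence that the true slope on annual mileage (1000 mi) is below 0.507 $1000s per unit, holding the other predictors fixed.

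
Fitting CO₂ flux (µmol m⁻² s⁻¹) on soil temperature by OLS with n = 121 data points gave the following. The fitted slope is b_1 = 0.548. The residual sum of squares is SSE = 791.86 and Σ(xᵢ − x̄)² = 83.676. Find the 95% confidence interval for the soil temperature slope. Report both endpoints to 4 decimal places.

MSE = SSE/(n − 2) = 791.86/119 = 6.65429.
SE(b_1) = √(MSE/Sₓₓ) = √(6.65429/83.676) = 0.282001.
df = n − 2 = 119.
t* = t_{0.025, 119} = 1.9801.
Margin = t* × SE = 1.9801 × 0.282001 = 0.558390.
CI: 0.548 ± 0.558390 → (-0.0104, 1.1064).
With 95% confidence, each one-unit increase in soil temperature is associated with a change of between -0.0104 and 1.1064 µmol m⁻² s⁻¹ in CO₂ flux.

(-0.0104, 1.1064)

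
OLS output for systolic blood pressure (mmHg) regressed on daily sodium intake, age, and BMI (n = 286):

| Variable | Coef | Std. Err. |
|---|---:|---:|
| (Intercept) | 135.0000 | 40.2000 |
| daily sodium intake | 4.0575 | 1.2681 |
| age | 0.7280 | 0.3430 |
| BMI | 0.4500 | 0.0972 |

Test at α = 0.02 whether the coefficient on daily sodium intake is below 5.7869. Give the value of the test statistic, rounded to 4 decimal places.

Read off: b = 4.0575, SE = 1.2681 for daily sodium intake.
H₀: β₁ = 5.7869 vs H₁: β₁ < 5.7869.
t = (4.0575 − 5.7869) / 1.2681 = -1.3638.
df = n − k − 1 = 286 − 3 − 1 = 282.
One-sided p ≈ 0.0869, which is ≥ 0.02, so fail to reject H₀.
The data do not give significant evidence that the true slope on daily sodium intake is below 5.7869 mmHg per unit, holding the other predictors fixed.

t = -1.3638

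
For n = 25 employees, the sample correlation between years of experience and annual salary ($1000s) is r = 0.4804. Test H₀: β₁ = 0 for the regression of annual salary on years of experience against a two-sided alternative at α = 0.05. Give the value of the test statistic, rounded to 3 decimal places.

t = 2.627

t = r·√(n − 2)/√(1 − r²) = 0.4804·√23/√0.769216 = 2.627.
df = n − 2 = 23.
Two-sided p ≈ 0.0151, which is < 0.05, so reject H₀.
There is evidence of a linear association between years of experience and annual salary.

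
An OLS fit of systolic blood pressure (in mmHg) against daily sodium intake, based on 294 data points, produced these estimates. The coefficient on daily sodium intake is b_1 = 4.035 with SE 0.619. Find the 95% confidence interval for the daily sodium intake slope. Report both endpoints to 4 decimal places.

df = n − 2 = 294 − 2 = 292.
t* = t_{0.025, 292} = 1.968121.
Margin = t* × SE = 1.968121 × 0.619 = 1.218267.
CI: 4.035 ± 1.218267 → (2.8167, 5.2533).
With 95% confidence, each one-unit increase in daily sodium intake is associated with a change of between 2.8167 and 5.2533 mmHg in systolic blood pressure.

(2.8167, 5.2533)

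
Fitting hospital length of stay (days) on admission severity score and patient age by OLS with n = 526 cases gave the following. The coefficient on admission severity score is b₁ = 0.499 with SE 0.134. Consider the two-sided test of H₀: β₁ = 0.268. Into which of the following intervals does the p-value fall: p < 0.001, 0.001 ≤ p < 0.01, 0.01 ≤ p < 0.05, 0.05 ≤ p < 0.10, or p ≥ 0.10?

0.05 ≤ p < 0.10

t = (0.499 − 0.268) / 0.134 = 1.724.
df = n − k − 1 = 526 − 2 − 1 = 523.
Two-sided p = 2·P(T_{523} > |t|) ≈ 0.0853.
So 0.05 ≤ p < 0.10.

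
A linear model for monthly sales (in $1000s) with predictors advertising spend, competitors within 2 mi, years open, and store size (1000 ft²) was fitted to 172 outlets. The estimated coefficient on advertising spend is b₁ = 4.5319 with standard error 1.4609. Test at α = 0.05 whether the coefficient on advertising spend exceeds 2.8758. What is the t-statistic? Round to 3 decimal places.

t = 1.134

H₀: β₁ = 2.8758 vs H₁: β₁ > 2.8758.
t = (b₁ − β₁⁰)/SE = (4.5319 − 2.8758) / 1.4609 = 1.134.
df = n − k − 1 = 172 − 4 − 1 = 167.
One-sided p ≈ 0.1293, which is ≥ 0.05, so fail to reject H₀.
The data do not give significant evidence that the true slope on advertising spend exceeds 2.8758 $1000s per unit, holding the other predictors fixed.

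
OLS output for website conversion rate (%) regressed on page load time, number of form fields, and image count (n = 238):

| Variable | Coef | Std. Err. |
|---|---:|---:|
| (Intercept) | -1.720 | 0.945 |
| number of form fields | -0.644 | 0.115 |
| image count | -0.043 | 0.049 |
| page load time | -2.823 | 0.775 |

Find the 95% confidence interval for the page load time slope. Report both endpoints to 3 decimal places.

(-4.350, -1.296)

Read off: b = -2.823, SE = 0.775 for page load time.
df = n − k − 1 = 238 − 3 − 1 = 234.
t* = t_{0.025, 234} = 1.970154.
Margin = t* × SE = 1.970154 × 0.775 = 1.52687.
CI: -2.823 ± 1.52687 → (-4.350, -1.296).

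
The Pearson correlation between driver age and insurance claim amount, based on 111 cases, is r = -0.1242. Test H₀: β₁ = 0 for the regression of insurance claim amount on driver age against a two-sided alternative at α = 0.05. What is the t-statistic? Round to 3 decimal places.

t = r·√(n − 2)/√(1 − r²) = -0.1242·√109/√0.984574 = -1.307.
df = n − 2 = 109.
Two-sided p ≈ 0.1940, which is ≥ 0.05, so fail to reject H₀.
The data do not give significant evidence of a linear association between driver age and insurance claim amount.

t = -1.307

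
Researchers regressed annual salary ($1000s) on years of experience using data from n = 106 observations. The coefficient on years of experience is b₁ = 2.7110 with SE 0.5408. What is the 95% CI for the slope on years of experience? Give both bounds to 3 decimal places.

(1.639, 3.783)

df = n − 2 = 106 − 2 = 104.
t* = t_{0.025, 104} = 1.983038.
Margin = t* × SE = 1.983038 × 0.5408 = 1.07243.
CI: 2.7110 ± 1.07243 → (1.639, 3.783).
With 95% confidence, each one-unit increase in years of experience is associated with a change of between 1.639 and 3.783 $1000s in annual salary.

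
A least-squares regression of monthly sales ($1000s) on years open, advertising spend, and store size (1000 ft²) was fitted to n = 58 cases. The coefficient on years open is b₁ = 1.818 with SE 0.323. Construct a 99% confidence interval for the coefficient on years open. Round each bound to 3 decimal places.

df = n − k − 1 = 58 − 3 − 1 = 54.
t* = t_{0.005, 54} = 2.669985.
Margin = t* × SE = 2.669985 × 0.323 = 0.86241.
CI: 1.818 ± 0.86241 → (0.956, 2.680).
With 99% confidence, each one-unit increase in years open is associated with a change of between 0.956 and 2.680 $1000s in monthly sales, holding the other predictors fixed.

(0.956, 2.680)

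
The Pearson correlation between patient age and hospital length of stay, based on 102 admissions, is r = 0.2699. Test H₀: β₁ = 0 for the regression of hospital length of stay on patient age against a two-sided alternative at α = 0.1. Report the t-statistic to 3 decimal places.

t = 2.803

t = r·√(n − 2)/√(1 − r²) = 0.2699·√100/√0.927154 = 2.803.
df = n − 2 = 100.
Two-sided p ≈ 0.0061, which is < 0.1, so reject H₀.
There is evidence of a linear association between patient age and hospital length of stay.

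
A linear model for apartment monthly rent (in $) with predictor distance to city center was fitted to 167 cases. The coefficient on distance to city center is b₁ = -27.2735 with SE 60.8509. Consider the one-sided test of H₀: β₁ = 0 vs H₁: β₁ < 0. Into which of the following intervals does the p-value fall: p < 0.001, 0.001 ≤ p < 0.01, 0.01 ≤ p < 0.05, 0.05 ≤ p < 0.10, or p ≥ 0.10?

t = -27.2735 / 60.8509 = -0.448.
df = n − 2 = 167 − 2 = 165.
One-sided p = P(T_{165} < t) ≈ 0.3273.
So p ≥ 0.10.

p ≥ 0.10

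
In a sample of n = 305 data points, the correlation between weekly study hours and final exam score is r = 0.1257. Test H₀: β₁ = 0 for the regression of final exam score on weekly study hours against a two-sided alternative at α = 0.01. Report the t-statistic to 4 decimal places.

t = r·√(n − 2)/√(1 − r²) = 0.1257·√303/√0.9842 = 2.2055.
df = n − 2 = 303.
Two-sided p ≈ 0.0282, which is ≥ 0.01, so fail to reject H₀.
The data do not give significant evidence of a linear association between weekly study hours and final exam score.

t = 2.2055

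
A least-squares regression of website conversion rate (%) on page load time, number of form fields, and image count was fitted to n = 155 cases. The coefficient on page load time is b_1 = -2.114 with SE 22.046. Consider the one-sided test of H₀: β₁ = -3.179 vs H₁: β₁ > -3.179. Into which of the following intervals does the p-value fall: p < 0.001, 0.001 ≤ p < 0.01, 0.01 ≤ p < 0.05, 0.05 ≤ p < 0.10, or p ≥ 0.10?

p ≥ 0.10

t = (-2.114 − (-3.179)) / 22.046 = 0.048.
df = n − k − 1 = 155 − 3 − 1 = 151.
One-sided p = P(T_{151} > t) ≈ 0.4808.
So p ≥ 0.10.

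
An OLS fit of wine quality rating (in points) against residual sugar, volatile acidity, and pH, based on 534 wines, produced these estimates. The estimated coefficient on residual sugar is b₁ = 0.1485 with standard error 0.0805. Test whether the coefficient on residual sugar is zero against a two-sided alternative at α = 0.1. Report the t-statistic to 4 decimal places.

H₀: β₁ = 0 vs H₁: β₁ ≠ 0.
t = (b₁ − β₁⁰)/SE = 0.1485 / 0.0805 = 1.8447.
df = n − k − 1 = 534 − 3 − 1 = 530.
Two-sided p ≈ 0.0656, which is < 0.1, so reject H₀.
There is evidence that residual sugar is associated with wine quality rating, holding the other predictors fixed.

t = 1.8447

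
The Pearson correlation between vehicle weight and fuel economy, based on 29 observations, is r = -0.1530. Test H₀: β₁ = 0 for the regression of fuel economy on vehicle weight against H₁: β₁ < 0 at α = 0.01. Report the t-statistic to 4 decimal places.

t = -0.8045

t = r·√(n − 2)/√(1 − r²) = -0.1530·√27/√0.976591 = -0.8045.
df = n − 2 = 27.
One-sided p ≈ 0.2141, which is ≥ 0.01, so fail to reject H₀.
The data do not give significant evidence of a linear association between vehicle weight and fuel economy.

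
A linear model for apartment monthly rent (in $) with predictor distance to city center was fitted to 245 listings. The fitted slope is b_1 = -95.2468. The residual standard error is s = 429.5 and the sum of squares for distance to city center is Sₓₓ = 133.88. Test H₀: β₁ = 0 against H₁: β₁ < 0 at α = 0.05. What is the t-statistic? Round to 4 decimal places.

SE(b_1) = s/√Sₓₓ = 429.5/√133.88 = 37.1198.
t = -95.2468 / 37.1198 = -2.5659.
df = n − 2 = 243.
One-sided p ≈ 0.0054, which is < 0.05, so reject H₀.
There is evidence that the true slope on distance to city center is negative.

t = -2.5659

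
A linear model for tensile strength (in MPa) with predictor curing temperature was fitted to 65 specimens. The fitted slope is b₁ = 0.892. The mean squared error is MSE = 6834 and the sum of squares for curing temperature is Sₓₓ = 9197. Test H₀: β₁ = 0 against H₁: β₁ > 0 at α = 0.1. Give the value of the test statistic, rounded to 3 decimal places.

SE(b₁) = √(MSE/Sₓₓ) = √(6834/9197) = 0.862014.
t = 0.892 / 0.862014 = 1.035.
df = n − 2 = 63.
One-sided p ≈ 0.1524, which is ≥ 0.1, so fail to reject H₀.
The data do not give significant evidence that the true slope on curing temperature is positive.

t = 1.035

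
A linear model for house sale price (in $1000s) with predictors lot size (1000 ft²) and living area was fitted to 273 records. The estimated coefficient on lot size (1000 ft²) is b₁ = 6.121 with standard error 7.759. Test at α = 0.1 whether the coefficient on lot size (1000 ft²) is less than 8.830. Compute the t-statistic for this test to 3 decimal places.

H₀: β₁ = 8.830 vs H₁: β₁ < 8.830.
t = (b₁ − β₁⁰)/SE = (6.121 − 8.830) / 7.759 = -0.349.
df = n − k − 1 = 273 − 2 − 1 = 270.
One-sided p ≈ 0.3636, which is ≥ 0.1, so fail to reject H₀.
The data do not give significant evidence that the true slope on lot size (1000 ft²) is below 8.830 $1000s per unit, holding the other predictors fixed.

t = -0.349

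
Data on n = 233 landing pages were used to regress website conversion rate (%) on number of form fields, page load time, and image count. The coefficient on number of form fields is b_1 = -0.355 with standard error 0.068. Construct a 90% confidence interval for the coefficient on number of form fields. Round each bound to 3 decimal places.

df = n − k − 1 = 233 − 3 − 1 = 229.
t* = t_{0.05, 229} = 1.651535.
Margin = t* × SE = 1.651535 × 0.068 = 0.11230.
CI: -0.355 ± 0.11230 → (-0.467, -0.243).
With 90% confidence, each one-unit increase in number of form fields is associated with a change of between -0.467 and -0.243 % in website conversion rate, holding the other predictors fixed.

(-0.467, -0.243)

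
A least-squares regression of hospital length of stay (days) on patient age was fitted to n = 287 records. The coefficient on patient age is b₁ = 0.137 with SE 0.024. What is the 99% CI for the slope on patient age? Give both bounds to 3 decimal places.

(0.075, 0.199)

df = n − 2 = 287 − 2 = 285.
t* = t_{0.005, 285} = 2.59319.
Margin = t* × SE = 2.59319 × 0.024 = 0.06224.
CI: 0.137 ± 0.06224 → (0.075, 0.199).
With 99% confidence, each one-unit increase in patient age is associated with a change of between 0.075 and 0.199 days in hospital length of stay.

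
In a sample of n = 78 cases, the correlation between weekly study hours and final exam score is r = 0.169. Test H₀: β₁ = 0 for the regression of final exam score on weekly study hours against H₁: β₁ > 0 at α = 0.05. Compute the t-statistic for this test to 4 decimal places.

t = r·√(n − 2)/√(1 − r²) = 0.169·√76/√0.971439 = 1.4948.
df = n − 2 = 76.
One-sided p ≈ 0.0696, which is ≥ 0.05, so fail to reject H₀.
The data do not give significant evidence of a linear association between weekly study hours and final exam score.

t = 1.4948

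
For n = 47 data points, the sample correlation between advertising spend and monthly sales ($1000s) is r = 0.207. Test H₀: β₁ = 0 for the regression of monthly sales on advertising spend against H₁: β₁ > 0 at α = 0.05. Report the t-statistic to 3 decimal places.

t = r·√(n − 2)/√(1 − r²) = 0.207·√45/√0.957151 = 1.419.
df = n − 2 = 45.
One-sided p ≈ 0.0813, which is ≥ 0.05, so fail to reject H₀.
The data do not give significant evidence of a linear association between advertising spend and monthly sales.

t = 1.419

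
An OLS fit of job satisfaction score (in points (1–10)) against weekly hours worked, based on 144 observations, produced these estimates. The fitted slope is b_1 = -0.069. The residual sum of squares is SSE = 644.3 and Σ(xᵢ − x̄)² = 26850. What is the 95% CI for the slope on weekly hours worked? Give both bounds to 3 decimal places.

MSE = SSE/(n − 2) = 644.3/142 = 4.53732.
SE(b_1) = √(MSE/Sₓₓ) = √(4.53732/26850) = 0.0129995.
df = n − 2 = 142.
t* = t_{0.025, 142} = 1.976811.
Margin = t* × SE = 1.976811 × 0.0129995 = 0.02570.
CI: -0.069 ± 0.02570 → (-0.095, -0.043).
With 95% confidence, each one-unit increase in weekly hours worked is associated with a change of between -0.095 and -0.043 points (1–10) in job satisfaction score.

(-0.095, -0.043)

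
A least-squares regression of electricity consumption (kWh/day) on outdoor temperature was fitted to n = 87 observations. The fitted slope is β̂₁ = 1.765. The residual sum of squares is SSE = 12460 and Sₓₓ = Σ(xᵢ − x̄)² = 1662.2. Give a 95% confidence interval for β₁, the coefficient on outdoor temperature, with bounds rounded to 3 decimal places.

(1.175, 2.355)

MSE = SSE/(n − 2) = 12460/85 = 146.588.
SE(β̂₁) = √(MSE/Sₓₓ) = √(146.588/1662.2) = 0.296967.
df = n − 2 = 85.
t* = t_{0.025, 85} = 1.988268.
Margin = t* × SE = 1.988268 × 0.296967 = 0.59045.
CI: 1.765 ± 0.59045 → (1.175, 2.355).
With 95% confidence, each one-unit increase in outdoor temperature is associated with a change of between 1.175 and 2.355 kWh/day in electricity consumption.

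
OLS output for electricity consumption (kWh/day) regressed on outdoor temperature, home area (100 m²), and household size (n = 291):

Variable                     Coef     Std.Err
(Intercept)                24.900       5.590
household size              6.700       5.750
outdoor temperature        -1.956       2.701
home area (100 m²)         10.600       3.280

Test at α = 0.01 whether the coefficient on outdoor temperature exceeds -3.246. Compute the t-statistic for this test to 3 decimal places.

Read off: b = -1.956, SE = 2.701 for outdoor temperature.
H₀: β₁ = -3.246 vs H₁: β₁ > -3.246.
t = (-1.956 − (-3.246)) / 2.701 = 0.478.
df = n − k − 1 = 291 − 3 − 1 = 287.
One-sided p ≈ 0.3166, which is ≥ 0.01, so fail to reject H₀.
The data do not give significant evidence that the true slope on outdoor temperature exceeds -3.246 kWh/day per unit, holding the other predictors fixed.

t = 0.478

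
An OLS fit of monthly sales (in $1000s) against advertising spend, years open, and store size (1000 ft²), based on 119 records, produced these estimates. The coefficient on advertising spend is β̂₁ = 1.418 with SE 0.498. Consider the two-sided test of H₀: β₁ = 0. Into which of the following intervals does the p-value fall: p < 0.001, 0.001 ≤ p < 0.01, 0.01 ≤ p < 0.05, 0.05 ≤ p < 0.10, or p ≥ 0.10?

0.001 ≤ p < 0.01

t = 1.418 / 0.498 = 2.847.
df = n − k − 1 = 119 − 3 − 1 = 115.
Two-sided p = 2·P(T_{115} > |t|) ≈ 0.0052.
So 0.001 ≤ p < 0.01.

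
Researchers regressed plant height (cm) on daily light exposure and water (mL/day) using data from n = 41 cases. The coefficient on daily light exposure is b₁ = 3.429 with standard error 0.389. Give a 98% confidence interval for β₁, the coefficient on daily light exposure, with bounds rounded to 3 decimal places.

df = n − k − 1 = 41 − 2 − 1 = 38.
t* = t_{0.01, 38} = 2.428568.
Margin = t* × SE = 2.428568 × 0.389 = 0.94471.
CI: 3.429 ± 0.94471 → (2.484, 4.374).
With 98% confidence, each one-unit increase in daily light exposure is associated with a change of between 2.484 and 4.374 cm in plant height, holding the other predictors fixed.

(2.484, 4.374)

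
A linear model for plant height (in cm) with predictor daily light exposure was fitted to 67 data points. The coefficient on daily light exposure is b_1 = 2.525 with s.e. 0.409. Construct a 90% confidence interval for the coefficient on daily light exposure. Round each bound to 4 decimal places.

df = n − 2 = 67 − 2 = 65.
t* = t_{0.05, 65} = 1.668636.
Margin = t* × SE = 1.668636 × 0.409 = 0.682472.
CI: 2.525 ± 0.682472 → (1.8425, 3.2075).
With 90% confidence, each one-unit increase in daily light exposure is associated with a change of between 1.8425 and 3.2075 cm in plant height.

(1.8425, 3.2075)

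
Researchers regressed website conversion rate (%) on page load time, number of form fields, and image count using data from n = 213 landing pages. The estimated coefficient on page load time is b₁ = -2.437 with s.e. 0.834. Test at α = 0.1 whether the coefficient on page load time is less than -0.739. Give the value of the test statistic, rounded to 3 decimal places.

H₀: β₁ = -0.739 vs H₁: β₁ < -0.739.
t = (b₁ − β₁⁰)/SE = (-2.437 − (-0.739)) / 0.834 = -2.036.
df = n − k − 1 = 213 − 3 − 1 = 209.
One-sided p ≈ 0.0215, which is < 0.1, so reject H₀.
There is evidence that the true slope on page load time is below -0.739 % per unit, holding the other predictors fixed.

t = -2.036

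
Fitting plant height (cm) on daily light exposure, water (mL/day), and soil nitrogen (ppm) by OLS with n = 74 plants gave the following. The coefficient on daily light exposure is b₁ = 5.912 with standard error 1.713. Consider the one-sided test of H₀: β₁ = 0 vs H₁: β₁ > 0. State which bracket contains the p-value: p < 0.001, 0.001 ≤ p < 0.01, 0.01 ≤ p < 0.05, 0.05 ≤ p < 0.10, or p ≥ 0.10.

p < 0.001

t = 5.912 / 1.713 = 3.451.
df = n − k − 1 = 74 − 3 − 1 = 70.
One-sided p = P(T_{70} > t) ≈ 0.0005.
So p < 0.001.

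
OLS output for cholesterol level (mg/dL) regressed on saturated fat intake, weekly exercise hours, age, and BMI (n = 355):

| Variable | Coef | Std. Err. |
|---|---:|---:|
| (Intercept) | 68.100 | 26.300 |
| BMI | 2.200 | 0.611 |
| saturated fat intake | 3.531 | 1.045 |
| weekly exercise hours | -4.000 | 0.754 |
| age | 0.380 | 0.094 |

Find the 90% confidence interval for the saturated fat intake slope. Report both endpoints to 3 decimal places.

(1.808, 5.254)

Read off: b = 3.531, SE = 1.045 for saturated fat intake.
df = n − k − 1 = 355 − 4 − 1 = 350.
t* = t_{0.05, 350} = 1.649219.
Margin = t* × SE = 1.649219 × 1.045 = 1.72343.
CI: 3.531 ± 1.72343 → (1.808, 5.254).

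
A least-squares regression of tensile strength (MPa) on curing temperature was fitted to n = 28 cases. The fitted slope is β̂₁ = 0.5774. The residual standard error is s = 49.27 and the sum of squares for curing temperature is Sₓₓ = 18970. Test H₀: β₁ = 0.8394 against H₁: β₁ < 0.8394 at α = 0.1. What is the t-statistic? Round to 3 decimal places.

SE(β̂₁) = s/√Sₓₓ = 49.27/√18970 = 0.357725.
t = (0.5774 − 0.8394) / 0.357725 = -0.732.
df = n − 2 = 26.
One-sided p ≈ 0.2352, which is ≥ 0.1, so fail to reject H₀.
The data do not give significant evidence that the true slope on curing temperature is below 0.8394 MPa per unit.

t = -0.732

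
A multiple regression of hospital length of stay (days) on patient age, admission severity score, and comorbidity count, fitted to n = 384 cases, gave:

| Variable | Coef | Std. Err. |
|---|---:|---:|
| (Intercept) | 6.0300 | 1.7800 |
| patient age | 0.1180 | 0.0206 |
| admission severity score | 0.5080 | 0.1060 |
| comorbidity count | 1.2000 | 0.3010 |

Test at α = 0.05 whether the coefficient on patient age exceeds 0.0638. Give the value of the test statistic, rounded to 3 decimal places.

t = 2.631

Read off: b = 0.1180, SE = 0.0206 for patient age.
H₀: β₁ = 0.0638 vs H₁: β₁ > 0.0638.
t = (0.1180 − 0.0638) / 0.0206 = 2.631.
df = n − k − 1 = 384 − 3 − 1 = 380.
One-sided p ≈ 0.0044, which is < 0.05, so reject H₀.
There is evidence that the true slope on patient age exceeds 0.0638 days per unit, holding the other predictors fixed.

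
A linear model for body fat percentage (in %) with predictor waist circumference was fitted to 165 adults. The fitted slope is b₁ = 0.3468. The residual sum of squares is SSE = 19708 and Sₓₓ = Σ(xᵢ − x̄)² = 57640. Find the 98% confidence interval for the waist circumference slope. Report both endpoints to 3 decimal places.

(0.239, 0.454)

MSE = SSE/(n − 2) = 19708/163 = 120.908.
SE(b₁) = √(MSE/Sₓₓ) = √(120.908/57640) = 0.0458.
df = n − 2 = 163.
t* = t_{0.01, 163} = 2.349442.
Margin = t* × SE = 2.349442 × 0.0458 = 0.10760.
CI: 0.3468 ± 0.10760 → (0.239, 0.454).
With 98% confidence, each one-unit increase in waist circumference is associated with a change of between 0.239 and 0.454 % in body fat percentage.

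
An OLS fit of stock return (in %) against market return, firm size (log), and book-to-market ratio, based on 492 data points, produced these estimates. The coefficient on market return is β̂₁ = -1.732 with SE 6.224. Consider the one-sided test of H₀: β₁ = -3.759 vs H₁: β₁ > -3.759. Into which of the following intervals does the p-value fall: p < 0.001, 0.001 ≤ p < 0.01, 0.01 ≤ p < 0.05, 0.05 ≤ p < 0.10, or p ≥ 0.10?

p ≥ 0.10

t = (-1.732 − (-3.759)) / 6.224 = 0.326.
df = n − k − 1 = 492 − 3 − 1 = 488.
One-sided p = P(T_{488} > t) ≈ 0.3724.
So p ≥ 0.10.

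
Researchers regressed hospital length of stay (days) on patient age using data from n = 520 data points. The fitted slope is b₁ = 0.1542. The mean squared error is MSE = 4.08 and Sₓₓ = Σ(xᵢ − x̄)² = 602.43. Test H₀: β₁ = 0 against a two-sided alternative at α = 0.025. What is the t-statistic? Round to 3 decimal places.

SE(b₁) = √(MSE/Sₓₓ) = √(4.08/602.43) = 0.0822956.
t = 0.1542 / 0.0822956 = 1.874.
df = n − 2 = 518.
Two-sided p ≈ 0.0615, which is ≥ 0.025, so fail to reject H₀.
The data do not give significant evidence of an association between patient age and hospital length of stay.

t = 1.874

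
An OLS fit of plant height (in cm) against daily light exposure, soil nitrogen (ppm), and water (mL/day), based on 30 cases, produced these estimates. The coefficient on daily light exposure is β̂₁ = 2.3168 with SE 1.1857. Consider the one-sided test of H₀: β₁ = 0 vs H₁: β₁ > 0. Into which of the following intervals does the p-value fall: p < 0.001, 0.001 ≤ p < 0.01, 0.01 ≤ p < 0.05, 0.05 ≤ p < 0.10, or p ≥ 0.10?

0.01 ≤ p < 0.05

t = 2.3168 / 1.1857 = 1.954.
df = n − k − 1 = 30 − 3 − 1 = 26.
One-sided p = P(T_{26} > t) ≈ 0.0308.
So 0.01 ≤ p < 0.05.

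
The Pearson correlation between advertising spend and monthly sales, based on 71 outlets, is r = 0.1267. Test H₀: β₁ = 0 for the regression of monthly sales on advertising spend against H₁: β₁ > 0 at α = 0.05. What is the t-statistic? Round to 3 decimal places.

t = 1.061

t = r·√(n − 2)/√(1 − r²) = 0.1267·√69/√0.983947 = 1.061.
df = n − 2 = 69.
One-sided p ≈ 0.1462, which is ≥ 0.05, so fail to reject H₀.
The data do not give significant evidence of a linear association between advertising spend and monthly sales.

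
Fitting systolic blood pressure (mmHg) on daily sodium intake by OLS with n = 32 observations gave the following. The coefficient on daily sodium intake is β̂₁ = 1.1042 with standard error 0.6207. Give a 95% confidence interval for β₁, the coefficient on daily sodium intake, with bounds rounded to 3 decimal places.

df = n − 2 = 32 − 2 = 30.
t* = t_{0.025, 30} = 2.042272.
Margin = t* × SE = 2.042272 × 0.6207 = 1.26764.
CI: 1.1042 ± 1.26764 → (-0.163, 2.372).
With 95% confidence, each one-unit increase in daily sodium intake is associated with a change of between -0.163 and 2.372 mmHg in systolic blood pressure.

(-0.163, 2.372)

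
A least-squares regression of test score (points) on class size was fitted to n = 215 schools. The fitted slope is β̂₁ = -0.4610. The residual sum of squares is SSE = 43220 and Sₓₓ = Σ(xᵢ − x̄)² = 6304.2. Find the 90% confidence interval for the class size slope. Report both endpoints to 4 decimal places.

MSE = SSE/(n − 2) = 43220/213 = 202.911.
SE(β̂₁) = √(MSE/Sₓₓ) = √(202.911/6304.2) = 0.179406.
df = n − 2 = 213.
t* = t_{0.05, 213} = 1.652039.
Margin = t* × SE = 1.652039 × 0.179406 = 0.296386.
CI: -0.4610 ± 0.296386 → (-0.7574, -0.1646).
With 90% confidence, each one-unit increase in class size is associated with a change of between -0.7574 and -0.1646 points in test score.

(-0.7574, -0.1646)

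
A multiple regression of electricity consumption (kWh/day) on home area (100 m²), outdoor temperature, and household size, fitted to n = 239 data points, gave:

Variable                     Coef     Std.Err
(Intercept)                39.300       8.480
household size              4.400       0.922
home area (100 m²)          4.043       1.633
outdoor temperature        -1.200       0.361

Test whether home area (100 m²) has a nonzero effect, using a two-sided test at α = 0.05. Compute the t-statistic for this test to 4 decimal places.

t = 2.4758

Read off: b = 4.043, SE = 1.633 for home area (100 m²).
H₀: β₁ = 0 vs H₁: β₁ ≠ 0.
t = 4.043 / 1.633 = 2.4758.
df = n − k − 1 = 239 − 3 − 1 = 235.
Two-sided p ≈ 0.0140, which is < 0.05, so reject H₀.
There is evidence that home area (100 m²) is associated with electricity consumption, holding the other predictors fixed.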